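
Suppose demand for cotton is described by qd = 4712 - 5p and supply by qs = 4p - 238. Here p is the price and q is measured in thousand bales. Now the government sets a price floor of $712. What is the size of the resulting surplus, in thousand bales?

Setting quantity demanded equal to quantity supplied, 4712 - 5p = 4p - 238, gives p* = 550 and q* = 1962.
The floor of 712 is above the equilibrium price 550, so it binds.
At p = 712: qd = 4712 - 5·712 = 1152 and qs = 4·712 - 238 = 2610.
Surplus = qs - qd = 2610 - 1152 = 1458.

1458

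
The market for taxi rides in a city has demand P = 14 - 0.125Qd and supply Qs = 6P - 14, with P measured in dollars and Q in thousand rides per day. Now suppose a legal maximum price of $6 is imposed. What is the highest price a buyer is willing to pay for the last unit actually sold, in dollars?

11.25

Rearranging demand gives Qd = 112 - 8P. Equilibrium: 112 - 8P = 6P - 14, so 126 = 14P and P* = 9, Q* = 40.
The ceiling of 6 is below the equilibrium price 9, so it binds.
At P = 6: Qd = 112 - 8·6 = 64 and Qs = 6·6 - 14 = 22.
Only 22 units reach the market. On the demand curve, the marginal buyer's willingness to pay at Q = 22 is (112 - 22)/8 = 11.25.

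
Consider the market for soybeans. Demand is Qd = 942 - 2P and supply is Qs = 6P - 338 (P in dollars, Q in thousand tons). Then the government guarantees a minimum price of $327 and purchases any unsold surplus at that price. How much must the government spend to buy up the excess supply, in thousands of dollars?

436872

In a free market, 942 - 2P = 6P - 338 gives the equilibrium P* = 160, Q* = 622.
Since 327 > 160, the floor is binding.
At P = 327: Qd = 942 - 2·327 = 288 and Qs = 6·327 - 338 = 1624.
Surplus = Qs - Qd = 1336.
Government expenditure = surplus × support price = 1336 × 327 = 436872.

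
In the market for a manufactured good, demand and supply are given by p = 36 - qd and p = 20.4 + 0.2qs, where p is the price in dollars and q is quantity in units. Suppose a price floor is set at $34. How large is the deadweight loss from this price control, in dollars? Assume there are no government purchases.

72.6

Rearranging demand gives qd = 36 - p; rearranging supply gives qs = 5p - 102. In a free market, 36 - p = 5p - 102 gives the equilibrium p* = 23, q* = 13.
Because the floor (34) lies above the market-clearing price, it is binding.
At p = 34: qd = 36 - 34 = 2 and qs = 5·34 - 102 = 68.
Quantity traded falls to 2. At q = 2 the demand price is 36 - 2 = 34 and the supply price is (102 + 2)/5 = 20.8.
Deadweight loss = ½ · (34 - 20.8) · (13 - 2) = ½ · 13.2 · 11 = 72.6.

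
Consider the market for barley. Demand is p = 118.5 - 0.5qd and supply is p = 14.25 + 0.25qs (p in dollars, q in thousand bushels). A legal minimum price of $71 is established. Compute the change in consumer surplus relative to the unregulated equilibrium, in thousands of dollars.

-2574

Rearranging demand gives qd = 237 - 2p; rearranging supply gives qs = 4p - 57. Equilibrium: 237 - 2p = 4p - 57, so 294 = 6p and p* = 49, q* = 139.
The floor of 71 is above the equilibrium price 49, so it binds.
At p = 71: qd = 237 - 2·71 = 95 and qs = 4·71 - 57 = 227.
Consumer surplus without the control is ½ · (118.5 - 49) · 139 = 4830.25.
With the floor, consumers buy 95 units at 71, so CS = ½ · (118.5 - 71) · 95 = 2256.25.
Change in consumer surplus = 2256.25 - 4830.25 = -2574.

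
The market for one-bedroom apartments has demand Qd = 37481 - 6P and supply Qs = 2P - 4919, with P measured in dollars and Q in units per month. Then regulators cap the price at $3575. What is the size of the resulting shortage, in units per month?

13800

Without the control the market clears where 37481 - 6P = 2P - 4919, i.e. P* = 5300 and Q* = 5681.
Since 3575 < 5300, the ceiling is binding.
At P = 3575: Qd = 37481 - 6·3575 = 16031 and Qs = 2·3575 - 4919 = 2231.
Shortage = Qd - Qs = 16031 - 2231 = 13800.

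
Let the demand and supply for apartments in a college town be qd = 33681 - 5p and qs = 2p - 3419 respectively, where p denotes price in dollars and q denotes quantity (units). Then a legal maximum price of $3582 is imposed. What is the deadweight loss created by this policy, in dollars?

Setting quantity demanded equal to quantity supplied, 33681 - 5p = 2p - 3419, gives p* = 5300 and q* = 7181.
Since 3582 < 5300, the ceiling is binding.
At p = 3582: qd = 33681 - 5·3582 = 15771 and qs = 2·3582 - 3419 = 3745.
Quantity traded falls to 3745. At q = 3745 the demand price is (33681 - 3745)/5 = 5987.2 and the supply price is (3419 + 3745)/2 = 3582.
Deadweight loss = ½ · (5987.2 - 3582) · (7181 - 3745) = ½ · 2405.2 · 3436 = 4132133.6.

4132133.6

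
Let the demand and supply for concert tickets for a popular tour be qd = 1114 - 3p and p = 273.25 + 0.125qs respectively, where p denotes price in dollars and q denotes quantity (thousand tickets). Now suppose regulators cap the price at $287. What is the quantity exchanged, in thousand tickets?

Rearranging supply gives qs = 8p - 2186. In a free market, 1114 - 3p = 8p - 2186 gives the equilibrium p* = 300, q* = 214.
Because the ceiling (287) lies below the market-clearing price, it is binding.
At p = 287: qd = 1114 - 3·287 = 253 and qs = 8·287 - 2186 = 110.
The quantity actually transacted is the short side, supply: 110.

110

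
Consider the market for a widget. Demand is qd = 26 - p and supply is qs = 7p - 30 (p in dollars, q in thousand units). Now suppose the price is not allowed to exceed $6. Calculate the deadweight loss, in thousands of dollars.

Equilibrium: 26 - p = 7p - 30, so 56 = 8p and p* = 7, q* = 19.
The ceiling of 6 is below the equilibrium price 7, so it binds.
At p = 6: qd = 26 - 6 = 20 and qs = 7·6 - 30 = 12.
Quantity traded falls to 12. At q = 12 the demand price is 26 - 12 = 14 and the supply price is (30 + 12)/7 = 6.
Deadweight loss = ½ · (14 - 6) · (19 - 12) = ½ · 8 · 7 = 28.

28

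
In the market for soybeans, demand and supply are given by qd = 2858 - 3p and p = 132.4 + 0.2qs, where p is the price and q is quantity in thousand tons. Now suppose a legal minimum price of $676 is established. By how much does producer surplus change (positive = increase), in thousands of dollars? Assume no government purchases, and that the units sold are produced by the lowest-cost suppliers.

145753.6

Rearranging supply gives qs = 5p - 662. Equilibrium: 2858 - 3p = 5p - 662, so 3520 = 8p and p* = 440, q* = 1538.
The floor of 676 is above the equilibrium price 440, so it binds.
At p = 676: qd = 2858 - 3·676 = 830 and qs = 5·676 - 662 = 2718.
Producer surplus without the control is ½ · (440 - 132.4) · 1538 = 236544.4.
With the floor, 830 units are sold at 676. The supply price at q = 830 is 298.4, so PS = ½ · [(676 - 132.4) + (676 - 298.4)] · 830 = 382298.
Change in producer surplus = 382298 - 236544.4 = 145753.6.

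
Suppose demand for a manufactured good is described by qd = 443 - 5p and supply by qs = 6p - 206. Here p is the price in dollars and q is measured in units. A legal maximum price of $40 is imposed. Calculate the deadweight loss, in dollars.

Equilibrium: 443 - 5p = 6p - 206, so 649 = 11p and p* = 59, q* = 148.
Since 40 < 59, the ceiling is binding.
At p = 40: qd = 443 - 5·40 = 243 and qs = 6·40 - 206 = 34.
Quantity traded falls to 34. At q = 34 the demand price is (443 - 34)/5 = 81.8 and the supply price is (206 + 34)/6 = 40.
Deadweight loss = ½ · (81.8 - 40) · (148 - 34) = ½ · 41.8 · 114 = 2382.6.

2382.6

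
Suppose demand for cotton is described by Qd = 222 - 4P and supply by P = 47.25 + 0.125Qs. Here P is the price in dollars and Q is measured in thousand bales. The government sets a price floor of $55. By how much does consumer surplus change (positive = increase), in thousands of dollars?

-60

Rearranging supply gives Qs = 8P - 378. Setting quantity demanded equal to quantity supplied, 222 - 4P = 8P - 378, gives P* = 50 and Q* = 22.
Since 55 > 50, the floor is binding.
At P = 55: Qd = 222 - 4·55 = 2 and Qs = 8·55 - 378 = 62.
Consumer surplus without the control is ½ · (55.5 - 50) · 22 = 60.5.
With the floor, consumers buy 2 units at 55, so CS = ½ · (55.5 - 55) · 2 = 0.5.
Change in consumer surplus = 0.5 - 60.5 = -60.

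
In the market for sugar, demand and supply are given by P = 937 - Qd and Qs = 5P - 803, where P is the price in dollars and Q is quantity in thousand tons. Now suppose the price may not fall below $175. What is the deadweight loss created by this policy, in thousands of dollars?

0

Rearranging demand gives Qd = 937 - P. Setting quantity demanded equal to quantity supplied, 937 - P = 5P - 803, gives P* = 290 and Q* = 647.
The floor of 175 is below the equilibrium price 290, so it is not binding; the market clears at P* = 290, Q* = 647.
Since the control does not bind, no trades are prevented and deadweight loss is zero.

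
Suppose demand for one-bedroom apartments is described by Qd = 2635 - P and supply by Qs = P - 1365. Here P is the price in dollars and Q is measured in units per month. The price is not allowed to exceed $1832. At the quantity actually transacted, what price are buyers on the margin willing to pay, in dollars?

2168

Setting quantity demanded equal to quantity supplied, 2635 - P = P - 1365, gives P* = 2000 and Q* = 635.
Because the ceiling (1832) lies below the market-clearing price, it is binding.
At P = 1832: Qd = 2635 - 1832 = 803 and Qs = 1832 - 1365 = 467.
Only 467 units reach the market. On the demand curve, the marginal buyer's willingness to pay at Q = 467 is (2635 - 467) = 2168.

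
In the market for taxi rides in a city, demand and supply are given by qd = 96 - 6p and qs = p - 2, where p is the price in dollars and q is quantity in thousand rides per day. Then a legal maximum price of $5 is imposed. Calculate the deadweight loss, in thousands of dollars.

47.25

In a free market, 96 - 6p = p - 2 gives the equilibrium p* = 14, q* = 12.
Since 5 < 14, the ceiling is binding.
At p = 5: qd = 96 - 6·5 = 66 and qs = 5 - 2 = 3.
Quantity traded falls to 3. At q = 3 the demand price is (96 - 3)/6 = 15.5 and the supply price is 2 + 3 = 5.
Deadweight loss = ½ · (15.5 - 5) · (12 - 3) = ½ · 10.5 · 9 = 47.25.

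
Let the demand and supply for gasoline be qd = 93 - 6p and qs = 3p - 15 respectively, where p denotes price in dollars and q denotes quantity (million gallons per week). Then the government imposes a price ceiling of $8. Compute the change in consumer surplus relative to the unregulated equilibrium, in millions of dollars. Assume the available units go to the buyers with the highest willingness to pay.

24

Without the control the market clears where 93 - 6p = 3p - 15, i.e. p* = 12 and q* = 21.
Since 8 < 12, the ceiling is binding.
At p = 8: qd = 93 - 6·8 = 45 and qs = 3·8 - 15 = 9.
Consumer surplus without the control is ½ · (15.5 - 12) · 21 = 36.75.
With the ceiling, 9 units are sold at 8 (assume they go to the highest-value buyers). The demand price at q = 9 is 14, so CS = ½ · [(15.5 - 8) + (14 - 8)] · 9 = 60.75.
Change in consumer surplus = 60.75 - 36.75 = 24.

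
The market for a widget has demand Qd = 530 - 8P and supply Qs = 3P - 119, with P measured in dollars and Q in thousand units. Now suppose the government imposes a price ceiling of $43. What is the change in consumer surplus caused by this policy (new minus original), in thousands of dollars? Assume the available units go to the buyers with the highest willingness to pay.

16

Equilibrium: 530 - 8P = 3P - 119, so 649 = 11P and P* = 59, Q* = 58.
Because the ceiling (43) lies below the market-clearing price, it is binding.
At P = 43: Qd = 530 - 8·43 = 186 and Qs = 3·43 - 119 = 10.
Consumer surplus without the control is ½ · (66.25 - 59) · 58 = 210.25.
With the ceiling, 10 units are sold at 43 (assume they go to the highest-value buyers). The demand price at Q = 10 is 65, so CS = ½ · [(66.25 - 43) + (65 - 43)] · 10 = 226.25.
Change in consumer surplus = 226.25 - 210.25 = 16.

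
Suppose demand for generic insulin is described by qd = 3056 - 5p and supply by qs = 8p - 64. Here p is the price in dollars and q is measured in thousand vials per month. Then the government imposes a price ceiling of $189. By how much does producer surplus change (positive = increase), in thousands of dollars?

Setting quantity demanded equal to quantity supplied, 3056 - 5p = 8p - 64, gives p* = 240 and q* = 1856.
Because the ceiling (189) lies below the market-clearing price, it is binding.
At p = 189: qd = 3056 - 5·189 = 2111 and qs = 8·189 - 64 = 1448.
Producer surplus without the control is ½ · (240 - 8) · 1856 = 215296.
With the ceiling, producers sell 1448 units at 189, so PS = ½ · (189 - 8) · 1448 = 131044.
Change in producer surplus = 131044 - 215296 = -84252.

-84252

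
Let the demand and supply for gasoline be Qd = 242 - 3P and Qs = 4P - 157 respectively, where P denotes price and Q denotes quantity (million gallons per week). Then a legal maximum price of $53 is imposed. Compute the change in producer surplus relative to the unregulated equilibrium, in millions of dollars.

-252

Setting quantity demanded equal to quantity supplied, 242 - 3P = 4P - 157, gives P* = 57 and Q* = 71.
Since 53 < 57, the ceiling is binding.
At P = 53: Qd = 242 - 3·53 = 83 and Qs = 4·53 - 157 = 55.
Producer surplus without the control is ½ · (57 - 39.25) · 71 = 630.125.
With the ceiling, producers sell 55 units at 53, so PS = ½ · (53 - 39.25) · 55 = 378.125.
Change in producer surplus = 378.125 - 630.125 = -252.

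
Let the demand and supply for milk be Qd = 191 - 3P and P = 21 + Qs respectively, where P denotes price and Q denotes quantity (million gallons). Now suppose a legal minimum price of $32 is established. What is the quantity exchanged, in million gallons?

32

Rearranging supply gives Qs = P - 21. Equilibrium: 191 - 3P = P - 21, so 212 = 4P and P* = 53, Q* = 32.
Since 32 is below P* = 53, the floor does not bind and the free-market outcome prevails.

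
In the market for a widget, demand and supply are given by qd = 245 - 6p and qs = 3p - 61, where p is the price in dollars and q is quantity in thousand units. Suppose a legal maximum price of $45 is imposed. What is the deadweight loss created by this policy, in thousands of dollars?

Equilibrium: 245 - 6p = 3p - 61, so 306 = 9p and p* = 34, q* = 41.
Since 45 is above p* = 34, the ceiling does not bind and the free-market outcome prevails.
Since the control does not bind, no trades are prevented and deadweight loss is zero.

0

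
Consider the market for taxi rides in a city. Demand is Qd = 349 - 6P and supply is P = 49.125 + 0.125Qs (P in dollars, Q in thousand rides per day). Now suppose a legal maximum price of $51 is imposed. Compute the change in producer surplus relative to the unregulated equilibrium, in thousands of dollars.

Rearranging supply gives Qs = 8P - 393. In a free market, 349 - 6P = 8P - 393 gives the equilibrium P* = 53, Q* = 31.
Because the ceiling (51) lies below the market-clearing price, it is binding.
At P = 51: Qd = 349 - 6·51 = 43 and Qs = 8·51 - 393 = 15.
Producer surplus without the control is ½ · (53 - 49.125) · 31 = 60.0625.
With the ceiling, producers sell 15 units at 51, so PS = ½ · (51 - 49.125) · 15 = 14.0625.
Change in producer surplus = 14.0625 - 60.0625 = -46.

-46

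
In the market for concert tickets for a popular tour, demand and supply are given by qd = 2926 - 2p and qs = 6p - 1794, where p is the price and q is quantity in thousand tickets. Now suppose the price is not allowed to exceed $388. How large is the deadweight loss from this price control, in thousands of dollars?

Setting quantity demanded equal to quantity supplied, 2926 - 2p = 6p - 1794, gives p* = 590 and q* = 1746.
Because the ceiling (388) lies below the market-clearing price, it is binding.
At p = 388: qd = 2926 - 2·388 = 2150 and qs = 6·388 - 1794 = 534.
Quantity traded falls to 534. At q = 534 the demand price is (2926 - 534)/2 = 1196 and the supply price is (1794 + 534)/6 = 388.
Deadweight loss = ½ · (1196 - 388) · (1746 - 534) = ½ · 808 · 1212 = 489648.

489648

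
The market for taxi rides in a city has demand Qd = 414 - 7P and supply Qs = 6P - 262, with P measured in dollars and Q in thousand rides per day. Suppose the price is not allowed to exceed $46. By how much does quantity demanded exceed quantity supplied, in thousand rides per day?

78

In a free market, 414 - 7P = 6P - 262 gives the equilibrium P* = 52, Q* = 50.
Since 46 < 52, the ceiling is binding.
At P = 46: Qd = 414 - 7·46 = 92 and Qs = 6·46 - 262 = 14.
Shortage = Qd - Qs = 92 - 14 = 78.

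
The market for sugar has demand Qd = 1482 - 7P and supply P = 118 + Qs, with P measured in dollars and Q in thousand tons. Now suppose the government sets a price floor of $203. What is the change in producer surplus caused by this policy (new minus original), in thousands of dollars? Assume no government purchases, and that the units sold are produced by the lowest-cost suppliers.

-37.5

Rearranging supply gives Qs = P - 118. Without the control the market clears where 1482 - 7P = P - 118, i.e. P* = 200 and Q* = 82.
The floor of 203 is above the equilibrium price 200, so it binds.
At P = 203: Qd = 1482 - 7·203 = 61 and Qs = 203 - 118 = 85.
Producer surplus without the control is ½ · (200 - 118) · 82 = 3362.
With the floor, 61 units are sold at 203. The supply price at Q = 61 is 179, so PS = ½ · [(203 - 118) + (203 - 179)] · 61 = 3324.5.
Change in producer surplus = 3324.5 - 3362 = -37.5.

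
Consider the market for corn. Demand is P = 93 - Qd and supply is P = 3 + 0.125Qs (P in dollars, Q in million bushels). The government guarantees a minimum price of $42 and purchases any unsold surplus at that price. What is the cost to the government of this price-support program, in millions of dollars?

Rearranging demand gives Qd = 93 - P; rearranging supply gives Qs = 8P - 24. Equilibrium: 93 - P = 8P - 24, so 117 = 9P and P* = 13, Q* = 80.
Since 42 > 13, the floor is binding.
At P = 42: Qd = 93 - 42 = 51 and Qs = 8·42 - 24 = 312.
Surplus = Qs - Qd = 261.
Government expenditure = surplus × support price = 261 × 42 = 10962.

10962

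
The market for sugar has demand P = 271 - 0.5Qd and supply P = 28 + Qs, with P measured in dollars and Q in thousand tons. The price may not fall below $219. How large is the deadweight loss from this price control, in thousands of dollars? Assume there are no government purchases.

Rearranging demand gives Qd = 542 - 2P; rearranging supply gives Qs = P - 28. In a free market, 542 - 2P = P - 28 gives the equilibrium P* = 190, Q* = 162.
The floor of 219 is above the equilibrium price 190, so it binds.
At P = 219: Qd = 542 - 2·219 = 104 and Qs = 219 - 28 = 191.
Quantity traded falls to 104. At Q = 104 the demand price is (542 - 104)/2 = 219 and the supply price is 28 + 104 = 132.
Deadweight loss = ½ · (219 - 132) · (162 - 104) = ½ · 87 · 58 = 2523.

2523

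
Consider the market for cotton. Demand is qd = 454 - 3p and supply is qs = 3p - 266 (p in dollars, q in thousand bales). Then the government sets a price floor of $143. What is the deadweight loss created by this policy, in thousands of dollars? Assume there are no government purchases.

1587

Without the control the market clears where 454 - 3p = 3p - 266, i.e. p* = 120 and q* = 94.
Because the floor (143) lies above the market-clearing price, it is binding.
At p = 143: qd = 454 - 3·143 = 25 and qs = 3·143 - 266 = 163.
Quantity traded falls to 25. At q = 25 the demand price is (454 - 25)/3 = 143 and the supply price is (266 + 25)/3 = 97.
Deadweight loss = ½ · (143 - 97) · (94 - 25) = ½ · 46 · 69 = 1587.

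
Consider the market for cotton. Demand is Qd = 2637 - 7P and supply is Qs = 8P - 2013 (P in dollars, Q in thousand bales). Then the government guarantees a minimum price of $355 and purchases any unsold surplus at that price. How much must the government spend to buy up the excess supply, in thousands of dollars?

239625

Setting quantity demanded equal to quantity supplied, 2637 - 7P = 8P - 2013, gives P* = 310 and Q* = 467.
The floor of 355 is above the equilibrium price 310, so it binds.
At P = 355: Qd = 2637 - 7·355 = 152 and Qs = 8·355 - 2013 = 827.
Surplus = Qs - Qd = 675.
Government expenditure = surplus × support price = 675 × 355 = 239625.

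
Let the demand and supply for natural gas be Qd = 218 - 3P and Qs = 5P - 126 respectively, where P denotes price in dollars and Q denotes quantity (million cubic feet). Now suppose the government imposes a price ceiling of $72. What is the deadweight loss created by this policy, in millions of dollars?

Without the control the market clears where 218 - 3P = 5P - 126, i.e. P* = 43 and Q* = 89.
Since 72 is above P* = 43, the ceiling does not bind and the free-market outcome prevails.
Since the control does not bind, no trades are prevented and deadweight loss is zero.

0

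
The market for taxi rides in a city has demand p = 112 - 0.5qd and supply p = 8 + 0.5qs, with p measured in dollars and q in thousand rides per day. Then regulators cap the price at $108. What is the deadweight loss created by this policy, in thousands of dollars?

0

Rearranging demand gives qd = 224 - 2p; rearranging supply gives qs = 2p - 16. In a free market, 224 - 2p = 2p - 16 gives the equilibrium p* = 60, q* = 104.
The ceiling of 108 is above the equilibrium price 60, so it is not binding; the market clears at p* = 60, q* = 104.
Since the control does not bind, no trades are prevented and deadweight loss is zero.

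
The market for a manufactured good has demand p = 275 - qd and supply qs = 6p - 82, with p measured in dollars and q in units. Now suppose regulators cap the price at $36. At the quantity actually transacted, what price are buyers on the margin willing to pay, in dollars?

141

Rearranging demand gives qd = 275 - p. Setting quantity demanded equal to quantity supplied, 275 - p = 6p - 82, gives p* = 51 and q* = 224.
Since 36 < 51, the ceiling is binding.
At p = 36: qd = 275 - 36 = 239 and qs = 6·36 - 82 = 134.
Only 134 units reach the market. On the demand curve, the marginal buyer's willingness to pay at q = 134 is (275 - 134) = 141.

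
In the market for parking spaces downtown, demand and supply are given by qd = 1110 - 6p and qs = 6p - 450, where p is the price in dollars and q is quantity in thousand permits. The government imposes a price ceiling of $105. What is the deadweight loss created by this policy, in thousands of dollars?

Without the control the market clears where 1110 - 6p = 6p - 450, i.e. p* = 130 and q* = 330.
Since 105 < 130, the ceiling is binding.
At p = 105: qd = 1110 - 6·105 = 480 and qs = 6·105 - 450 = 180.
Quantity traded falls to 180. At q = 180 the demand price is (1110 - 180)/6 = 155 and the supply price is (450 + 180)/6 = 105.
Deadweight loss = ½ · (155 - 105) · (330 - 180) = ½ · 50 · 150 = 3750.

3750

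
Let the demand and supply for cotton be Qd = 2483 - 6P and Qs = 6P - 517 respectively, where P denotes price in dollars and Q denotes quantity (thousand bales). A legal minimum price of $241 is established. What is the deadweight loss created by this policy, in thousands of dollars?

Without the control the market clears where 2483 - 6P = 6P - 517, i.e. P* = 250 and Q* = 983.
The floor of 241 is below the equilibrium price 250, so it is not binding; the market clears at P* = 250, Q* = 983.
Since the control does not bind, no trades are prevented and deadweight loss is zero.

0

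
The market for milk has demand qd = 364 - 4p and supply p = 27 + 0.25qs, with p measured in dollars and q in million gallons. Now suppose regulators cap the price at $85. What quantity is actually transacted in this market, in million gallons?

128

Rearranging supply gives qs = 4p - 108. Setting quantity demanded equal to quantity supplied, 364 - 4p = 4p - 108, gives p* = 59 and q* = 128.
The ceiling of 85 is above the equilibrium price 59, so it is not binding; the market clears at p* = 59, q* = 128.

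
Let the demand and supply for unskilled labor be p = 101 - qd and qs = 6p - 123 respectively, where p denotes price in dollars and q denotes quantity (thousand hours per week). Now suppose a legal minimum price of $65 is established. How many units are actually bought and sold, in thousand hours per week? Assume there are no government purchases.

36

Rearranging demand gives qd = 101 - p. Setting quantity demanded equal to quantity supplied, 101 - p = 6p - 123, gives p* = 32 and q* = 69.
Because the floor (65) lies above the market-clearing price, it is binding.
At p = 65: qd = 101 - 65 = 36 and qs = 6·65 - 123 = 267.
The quantity actually transacted is the short side, demand: 36.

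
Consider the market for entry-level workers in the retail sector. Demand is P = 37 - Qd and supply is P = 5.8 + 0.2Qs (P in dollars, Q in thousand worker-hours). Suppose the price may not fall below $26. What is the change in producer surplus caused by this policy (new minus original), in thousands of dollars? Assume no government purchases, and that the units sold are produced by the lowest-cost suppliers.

142.5

Rearranging demand gives Qd = 37 - P; rearranging supply gives Qs = 5P - 29. In a free market, 37 - P = 5P - 29 gives the equilibrium P* = 11, Q* = 26.
Since 26 > 11, the floor is binding.
At P = 26: Qd = 37 - 26 = 11 and Qs = 5·26 - 29 = 101.
Producer surplus without the control is ½ · (11 - 5.8) · 26 = 67.6.
With the floor, 11 units are sold at 26. The supply price at Q = 11 is 8, so PS = ½ · [(26 - 5.8) + (26 - 8)] · 11 = 210.1.
Change in producer surplus = 210.1 - 67.6 = 142.5.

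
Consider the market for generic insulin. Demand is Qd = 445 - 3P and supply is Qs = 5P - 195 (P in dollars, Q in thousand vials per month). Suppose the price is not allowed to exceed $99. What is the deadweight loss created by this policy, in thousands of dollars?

Setting quantity demanded equal to quantity supplied, 445 - 3P = 5P - 195, gives P* = 80 and Q* = 205.
Since 99 is above P* = 80, the ceiling does not bind and the free-market outcome prevails.
Since the control does not bind, no trades are prevented and deadweight loss is zero.

0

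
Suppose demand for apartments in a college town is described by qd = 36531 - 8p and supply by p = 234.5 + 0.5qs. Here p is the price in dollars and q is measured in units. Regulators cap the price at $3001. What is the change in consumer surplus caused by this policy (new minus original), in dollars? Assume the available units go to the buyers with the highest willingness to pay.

3745416.75

Rearranging supply gives qs = 2p - 469. Setting quantity demanded equal to quantity supplied, 36531 - 8p = 2p - 469, gives p* = 3700 and q* = 6931.
Because the ceiling (3001) lies below the market-clearing price, it is binding.
At p = 3001: qd = 36531 - 8·3001 = 12523 and qs = 2·3001 - 469 = 5533.
Consumer surplus without the control is ½ · (4566.375 - 3700) · 6931 = 3002422.5625.
With the ceiling, 5533 units are sold at 3001 (assume they go to the highest-value buyers). The demand price at q = 5533 is 3874.75, so CS = ½ · [(4566.375 - 3001) + (3874.75 - 3001)] · 5533 = 6747839.3125.
Change in consumer surplus = 6747839.3125 - 3002422.5625 = 3745416.75.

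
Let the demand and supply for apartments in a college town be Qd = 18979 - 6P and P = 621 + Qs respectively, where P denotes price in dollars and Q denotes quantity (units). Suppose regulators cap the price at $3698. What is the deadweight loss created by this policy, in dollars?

0

Rearranging supply gives Qs = P - 621. Without the control the market clears where 18979 - 6P = P - 621, i.e. P* = 2800 and Q* = 2179.
Since 3698 is above P* = 2800, the ceiling does not bind and the free-market outcome prevails.
Since the control does not bind, no trades are prevented and deadweight loss is zero.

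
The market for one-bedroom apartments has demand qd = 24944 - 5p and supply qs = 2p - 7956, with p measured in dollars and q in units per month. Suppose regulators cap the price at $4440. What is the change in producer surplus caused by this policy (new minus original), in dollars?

-307840

Setting quantity demanded equal to quantity supplied, 24944 - 5p = 2p - 7956, gives p* = 4700 and q* = 1444.
The ceiling of 4440 is below the equilibrium price 4700, so it binds.
At p = 4440: qd = 24944 - 5·4440 = 2744 and qs = 2·4440 - 7956 = 924.
Producer surplus without the control is ½ · (4700 - 3978) · 1444 = 521284.
With the ceiling, producers sell 924 units at 4440, so PS = ½ · (4440 - 3978) · 924 = 213444.
Change in producer surplus = 213444 - 521284 = -307840.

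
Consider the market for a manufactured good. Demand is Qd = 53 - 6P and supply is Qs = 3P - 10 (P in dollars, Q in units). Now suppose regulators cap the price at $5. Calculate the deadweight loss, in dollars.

9

Equilibrium: 53 - 6P = 3P - 10, so 63 = 9P and P* = 7, Q* = 11.
Because the ceiling (5) lies below the market-clearing price, it is binding.
At P = 5: Qd = 53 - 6·5 = 23 and Qs = 3·5 - 10 = 5.
Quantity traded falls to 5. At Q = 5 the demand price is (53 - 5)/6 = 8 and the supply price is (10 + 5)/3 = 5.
Deadweight loss = ½ · (8 - 5) · (11 - 5) = ½ · 3 · 6 = 9.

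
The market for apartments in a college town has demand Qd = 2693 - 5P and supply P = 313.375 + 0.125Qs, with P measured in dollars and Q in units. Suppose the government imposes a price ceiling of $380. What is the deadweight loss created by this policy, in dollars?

4160

Rearranging supply gives Qs = 8P - 2507. Equilibrium: 2693 - 5P = 8P - 2507, so 5200 = 13P and P* = 400, Q* = 693.
The ceiling of 380 is below the equilibrium price 400, so it binds.
At P = 380: Qd = 2693 - 5·380 = 793 and Qs = 8·380 - 2507 = 533.
Quantity traded falls to 533. At Q = 533 the demand price is (2693 - 533)/5 = 432 and the supply price is (2507 + 533)/8 = 380.
Deadweight loss = ½ · (432 - 380) · (693 - 533) = ½ · 52 · 160 = 4160.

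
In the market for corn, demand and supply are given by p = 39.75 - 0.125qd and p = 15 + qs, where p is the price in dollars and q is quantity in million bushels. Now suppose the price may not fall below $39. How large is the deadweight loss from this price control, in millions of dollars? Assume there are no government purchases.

144

Rearranging demand gives qd = 318 - 8p; rearranging supply gives qs = p - 15. In a free market, 318 - 8p = p - 15 gives the equilibrium p* = 37, q* = 22.
The floor of 39 is above the equilibrium price 37, so it binds.
At p = 39: qd = 318 - 8·39 = 6 and qs = 39 - 15 = 24.
Quantity traded falls to 6. At q = 6 the demand price is (318 - 6)/8 = 39 and the supply price is 15 + 6 = 21.
Deadweight loss = ½ · (39 - 21) · (22 - 6) = ½ · 18 · 16 = 144.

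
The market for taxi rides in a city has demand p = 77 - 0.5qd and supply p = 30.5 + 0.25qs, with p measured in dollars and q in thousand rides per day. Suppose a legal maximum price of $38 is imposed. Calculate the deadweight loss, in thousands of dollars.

384

Rearranging demand gives qd = 154 - 2p; rearranging supply gives qs = 4p - 122. Without the control the market clears where 154 - 2p = 4p - 122, i.e. p* = 46 and q* = 62.
The ceiling of 38 is below the equilibrium price 46, so it binds.
At p = 38: qd = 154 - 2·38 = 78 and qs = 4·38 - 122 = 30.
Quantity traded falls to 30. At q = 30 the demand price is (154 - 30)/2 = 62 and the supply price is (122 + 30)/4 = 38.
Deadweight loss = ½ · (62 - 38) · (62 - 30) = ½ · 24 · 32 = 384.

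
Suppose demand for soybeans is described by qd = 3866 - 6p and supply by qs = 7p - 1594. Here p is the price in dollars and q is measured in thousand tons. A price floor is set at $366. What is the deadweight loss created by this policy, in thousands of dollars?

0

In a free market, 3866 - 6p = 7p - 1594 gives the equilibrium p* = 420, q* = 1346.
The floor of 366 is below the equilibrium price 420, so it is not binding; the market clears at p* = 420, q* = 1346.
Since the control does not bind, no trades are prevented and deadweight loss is zero.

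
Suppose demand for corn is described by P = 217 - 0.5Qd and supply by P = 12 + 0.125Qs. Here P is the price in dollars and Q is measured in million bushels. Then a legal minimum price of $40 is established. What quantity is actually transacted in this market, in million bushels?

328

Rearranging demand gives Qd = 434 - 2P; rearranging supply gives Qs = 8P - 96. In a free market, 434 - 2P = 8P - 96 gives the equilibrium P* = 53, Q* = 328.
The floor of 40 is below the equilibrium price 53, so it is not binding; the market clears at P* = 53, Q* = 328.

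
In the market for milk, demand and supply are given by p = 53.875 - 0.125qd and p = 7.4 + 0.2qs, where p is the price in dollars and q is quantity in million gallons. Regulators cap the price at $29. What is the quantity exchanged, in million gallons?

Rearranging demand gives qd = 431 - 8p; rearranging supply gives qs = 5p - 37. In a free market, 431 - 8p = 5p - 37 gives the equilibrium p* = 36, q* = 143.
Because the ceiling (29) lies below the market-clearing price, it is binding.
At p = 29: qd = 431 - 8·29 = 199 and qs = 5·29 - 37 = 108.
The quantity actually transacted is the short side, supply: 108.

108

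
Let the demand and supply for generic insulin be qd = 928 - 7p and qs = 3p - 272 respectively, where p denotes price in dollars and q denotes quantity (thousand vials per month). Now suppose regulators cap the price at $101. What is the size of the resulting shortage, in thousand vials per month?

190

Without the control the market clears where 928 - 7p = 3p - 272, i.e. p* = 120 and q* = 88.
The ceiling of 101 is below the equilibrium price 120, so it binds.
At p = 101: qd = 928 - 7·101 = 221 and qs = 3·101 - 272 = 31.
Shortage = qd - qs = 221 - 31 = 190.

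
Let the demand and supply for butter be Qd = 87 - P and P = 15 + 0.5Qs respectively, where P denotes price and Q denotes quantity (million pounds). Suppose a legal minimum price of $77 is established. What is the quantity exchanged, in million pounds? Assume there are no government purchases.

10

Rearranging supply gives Qs = 2P - 30. In a free market, 87 - P = 2P - 30 gives the equilibrium P* = 39, Q* = 48.
Because the floor (77) lies above the market-clearing price, it is binding.
At P = 77: Qd = 87 - 77 = 10 and Qs = 2·77 - 30 = 124.
The quantity actually transacted is the short side, demand: 10.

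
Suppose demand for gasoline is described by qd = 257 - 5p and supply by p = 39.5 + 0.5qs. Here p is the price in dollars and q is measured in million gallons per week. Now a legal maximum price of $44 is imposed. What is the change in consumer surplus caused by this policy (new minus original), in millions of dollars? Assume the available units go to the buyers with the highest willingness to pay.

Rearranging supply gives qs = 2p - 79. In a free market, 257 - 5p = 2p - 79 gives the equilibrium p* = 48, q* = 17.
The ceiling of 44 is below the equilibrium price 48, so it binds.
At p = 44: qd = 257 - 5·44 = 37 and qs = 2·44 - 79 = 9.
Consumer surplus without the control is ½ · (51.4 - 48) · 17 = 28.9.
With the ceiling, 9 units are sold at 44 (assume they go to the highest-value buyers). The demand price at q = 9 is 49.6, so CS = ½ · [(51.4 - 44) + (49.6 - 44)] · 9 = 58.5.
Change in consumer surplus = 58.5 - 28.9 = 29.6.

29.6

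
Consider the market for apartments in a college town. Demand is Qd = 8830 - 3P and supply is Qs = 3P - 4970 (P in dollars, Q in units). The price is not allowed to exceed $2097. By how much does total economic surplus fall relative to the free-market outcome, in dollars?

Setting quantity demanded equal to quantity supplied, 8830 - 3P = 3P - 4970, gives P* = 2300 and Q* = 1930.
The ceiling of 2097 is below the equilibrium price 2300, so it binds.
At P = 2097: Qd = 8830 - 3·2097 = 2539 and Qs = 3·2097 - 4970 = 1321.
Quantity traded falls to 1321. At Q = 1321 the demand price is (8830 - 1321)/3 = 2503 and the supply price is (4970 + 1321)/3 = 2097.
Deadweight loss = ½ · (2503 - 2097) · (1930 - 1321) = ½ · 406 · 609 = 123627.

123627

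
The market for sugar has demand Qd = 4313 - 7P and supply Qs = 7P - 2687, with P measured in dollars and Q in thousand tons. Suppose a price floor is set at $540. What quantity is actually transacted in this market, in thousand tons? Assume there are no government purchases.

533

Setting quantity demanded equal to quantity supplied, 4313 - 7P = 7P - 2687, gives P* = 500 and Q* = 813.
The floor of 540 is above the equilibrium price 500, so it binds.
At P = 540: Qd = 4313 - 7·540 = 533 and Qs = 7·540 - 2687 = 1093.
The quantity actually transacted is the short side, demand: 533.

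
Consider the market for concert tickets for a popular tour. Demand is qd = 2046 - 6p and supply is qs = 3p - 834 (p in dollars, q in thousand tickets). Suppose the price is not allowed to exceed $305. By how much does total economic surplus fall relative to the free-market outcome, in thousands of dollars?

506.25

In a free market, 2046 - 6p = 3p - 834 gives the equilibrium p* = 320, q* = 126.
The ceiling of 305 is below the equilibrium price 320, so it binds.
At p = 305: qd = 2046 - 6·305 = 216 and qs = 3·305 - 834 = 81.
Quantity traded falls to 81. At q = 81 the demand price is (2046 - 81)/6 = 327.5 and the supply price is (834 + 81)/3 = 305.
Deadweight loss = ½ · (327.5 - 305) · (126 - 81) = ½ · 22.5 · 45 = 506.25.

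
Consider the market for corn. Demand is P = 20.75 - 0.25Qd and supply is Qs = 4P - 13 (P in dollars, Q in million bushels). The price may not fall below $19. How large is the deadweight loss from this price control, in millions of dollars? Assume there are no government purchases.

196

Rearranging demand gives Qd = 83 - 4P. Without the control the market clears where 83 - 4P = 4P - 13, i.e. P* = 12 and Q* = 35.
The floor of 19 is above the equilibrium price 12, so it binds.
At P = 19: Qd = 83 - 4·19 = 7 and Qs = 4·19 - 13 = 63.
Quantity traded falls to 7. At Q = 7 the demand price is (83 - 7)/4 = 19 and the supply price is (13 + 7)/4 = 5.
Deadweight loss = ½ · (19 - 5) · (35 - 7) = ½ · 14 · 28 = 196.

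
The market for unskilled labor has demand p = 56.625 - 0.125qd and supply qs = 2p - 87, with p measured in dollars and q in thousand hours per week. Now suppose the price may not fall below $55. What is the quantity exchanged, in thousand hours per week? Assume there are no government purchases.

13

Rearranging demand gives qd = 453 - 8p. In a free market, 453 - 8p = 2p - 87 gives the equilibrium p* = 54, q* = 21.
The floor of 55 is above the equilibrium price 54, so it binds.
At p = 55: qd = 453 - 8·55 = 13 and qs = 2·55 - 87 = 23.
The quantity actually transacted is the short side, demand: 13.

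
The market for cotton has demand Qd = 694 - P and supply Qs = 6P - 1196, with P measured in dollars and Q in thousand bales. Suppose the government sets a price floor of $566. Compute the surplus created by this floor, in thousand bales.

2072

Setting quantity demanded equal to quantity supplied, 694 - P = 6P - 1196, gives P* = 270 and Q* = 424.
Because the floor (566) lies above the market-clearing price, it is binding.
At P = 566: Qd = 694 - 566 = 128 and Qs = 6·566 - 1196 = 2200.
Surplus = Qs - Qd = 2200 - 128 = 2072.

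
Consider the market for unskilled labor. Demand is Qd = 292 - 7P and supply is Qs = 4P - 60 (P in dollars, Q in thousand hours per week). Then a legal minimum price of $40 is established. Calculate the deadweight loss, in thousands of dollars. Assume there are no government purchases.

616

Setting quantity demanded equal to quantity supplied, 292 - 7P = 4P - 60, gives P* = 32 and Q* = 68.
Since 40 > 32, the floor is binding.
At P = 40: Qd = 292 - 7·40 = 12 and Qs = 4·40 - 60 = 100.
Quantity traded falls to 12. At Q = 12 the demand price is (292 - 12)/7 = 40 and the supply price is (60 + 12)/4 = 18.
Deadweight loss = ½ · (40 - 18) · (68 - 12) = ½ · 22 · 56 = 616.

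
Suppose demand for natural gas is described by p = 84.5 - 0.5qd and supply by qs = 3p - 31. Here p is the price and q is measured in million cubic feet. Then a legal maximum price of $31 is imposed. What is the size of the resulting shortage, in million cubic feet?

45

Rearranging demand gives qd = 169 - 2p. In a free market, 169 - 2p = 3p - 31 gives the equilibrium p* = 40, q* = 89.
Because the ceiling (31) lies below the market-clearing price, it is binding.
At p = 31: qd = 169 - 2·31 = 107 and qs = 3·31 - 31 = 62.
Shortage = qd - qs = 107 - 62 = 45.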